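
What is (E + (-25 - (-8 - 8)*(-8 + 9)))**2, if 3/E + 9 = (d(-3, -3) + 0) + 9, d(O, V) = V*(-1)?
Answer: 64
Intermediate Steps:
d(O, V) = -V
E = 1 (E = 3/(-9 + ((-1*(-3) + 0) + 9)) = 3/(-9 + ((3 + 0) + 9)) = 3/(-9 + (3 + 9)) = 3/(-9 + 12) = 3/3 = 3*(1/3) = 1)
(E + (-25 - (-8 - 8)*(-8 + 9)))**2 = (1 + (-25 - (-8 - 8)*(-8 + 9)))**2 = (1 + (-25 - (-16)))**2 = (1 + (-25 - 1*(-16)))**2 = (1 + (-25 + 16))**2 = (1 - 9)**2 = (-8)**2 = 64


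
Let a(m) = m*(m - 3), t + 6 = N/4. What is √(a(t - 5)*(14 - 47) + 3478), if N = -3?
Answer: I*√35861/4 ≈ 47.343*I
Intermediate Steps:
t = -27/4 (t = -6 - 3/4 = -6 - 3*¼ = -6 - ¾ = -27/4 ≈ -6.7500)
a(m) = m*(-3 + m)
√(a(t - 5)*(14 - 47) + 3478) = √(((-27/4 - 5)*(-3 + (-27/4 - 5)))*(14 - 47) + 3478) = √(-47*(-3 - 47/4)/4*(-33) + 3478) = √(-47/4*(-59/4)*(-33) + 3478) = √((2773/16)*(-33) + 3478) = √(-91509/16 + 3478) = √(-35861/16) = I*√35861/4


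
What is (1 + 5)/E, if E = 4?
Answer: 3/2 ≈ 1.5000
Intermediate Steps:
(1 + 5)/E = (1 + 5)/4 = 6*(¼) = 3/2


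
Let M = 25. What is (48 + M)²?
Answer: 5329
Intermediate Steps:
(48 + M)² = (48 + 25)² = 73² = 5329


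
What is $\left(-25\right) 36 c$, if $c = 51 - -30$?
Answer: $-72900$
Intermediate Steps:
$c = 81$ ($c = 51 + 30 = 81$)
$\left(-25\right) 36 c = \left(-25\right) 36 \cdot 81 = \left(-900\right) 81 = -72900$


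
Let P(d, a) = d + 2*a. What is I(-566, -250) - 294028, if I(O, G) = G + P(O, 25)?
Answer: -294794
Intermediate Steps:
I(O, G) = 50 + G + O (I(O, G) = G + (O + 2*25) = G + (O + 50) = G + (50 + O) = 50 + G + O)
I(-566, -250) - 294028 = (50 - 250 - 566) - 294028 = -766 - 294028 = -294794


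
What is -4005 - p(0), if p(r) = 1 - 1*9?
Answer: -3997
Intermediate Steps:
p(r) = -8 (p(r) = 1 - 9 = -8)
-4005 - p(0) = -4005 - 1*(-8) = -4005 + 8 = -3997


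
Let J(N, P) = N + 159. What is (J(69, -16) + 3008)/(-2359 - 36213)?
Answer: -809/9643 ≈ -0.083895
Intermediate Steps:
J(N, P) = 159 + N
(J(69, -16) + 3008)/(-2359 - 36213) = ((159 + 69) + 3008)/(-2359 - 36213) = (228 + 3008)/(-38572) = 3236*(-1/38572) = -809/9643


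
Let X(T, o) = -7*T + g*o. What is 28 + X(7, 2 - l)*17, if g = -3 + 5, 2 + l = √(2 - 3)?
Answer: -669 - 34*I ≈ -669.0 - 34.0*I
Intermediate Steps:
l = -2 + I (l = -2 + √(2 - 3) = -2 + √(-1) = -2 + I ≈ -2.0 + 1.0*I)
g = 2
X(T, o) = -7*T + 2*o
28 + X(7, 2 - l)*17 = 28 + (-7*7 + 2*(2 - (-2 + I)))*17 = 28 + (-49 + 2*(2 + (2 - I)))*17 = 28 + (-49 + 2*(4 - I))*17 = 28 + (-49 + (8 - 2*I))*17 = 28 + (-41 - 2*I)*17 = 28 + (-697 - 34*I) = -669 - 34*I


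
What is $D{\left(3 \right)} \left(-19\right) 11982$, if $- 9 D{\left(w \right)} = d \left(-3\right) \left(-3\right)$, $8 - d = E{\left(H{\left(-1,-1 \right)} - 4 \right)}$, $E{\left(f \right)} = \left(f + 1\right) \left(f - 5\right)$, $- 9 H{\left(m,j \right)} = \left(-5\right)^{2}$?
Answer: $- \frac{369109504}{27} \approx -1.3671 \cdot 10^{7}$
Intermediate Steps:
$H{\left(m,j \right)} = - \frac{25}{9}$ ($H{\left(m,j \right)} = - \frac{\left(-5\right)^{2}}{9} = \left(- \frac{1}{9}\right) 25 = - \frac{25}{9}$)
$E{\left(f \right)} = \left(1 + f\right) \left(-5 + f\right)$
$d = - \frac{4864}{81}$ ($d = 8 - \left(-5 + \left(- \frac{25}{9} - 4\right)^{2} - 4 \left(- \frac{25}{9} - 4\right)\right) = 8 - \left(-5 + \left(- \frac{61}{9}\right)^{2} - - \frac{244}{9}\right) = 8 - \left(-5 + \frac{3721}{81} + \frac{244}{9}\right) = 8 - \frac{5512}{81} = - \frac{4864}{81} \approx -60.049$)
$D{\left(w \right)} = \frac{4864}{81}$ ($D{\left(w \right)} = - \frac{\left(- \frac{4864}{81}\right) \left(-3\right) \left(-3\right)}{9} = - \frac{\frac{4864}{27} \left(-3\right)}{9} = \left(- \frac{1}{9}\right) \left(- \frac{4864}{9}\right) = \frac{4864}{81}$)
$D{\left(3 \right)} \left(-19\right) 11982 = \frac{4864}{81} \left(-19\right) 11982 = \left(- \frac{92416}{81}\right) 11982 = - \frac{369109504}{27}$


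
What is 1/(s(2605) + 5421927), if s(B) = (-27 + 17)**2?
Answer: 1/5422027 ≈ 1.8443e-7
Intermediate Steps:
s(B) = 100 (s(B) = (-10)**2 = 100)
1/(s(2605) + 5421927) = 1/(100 + 5421927) = 1/5422027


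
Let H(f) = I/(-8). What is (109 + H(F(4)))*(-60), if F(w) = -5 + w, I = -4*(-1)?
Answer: -6510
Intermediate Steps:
I = 4
H(f) = -½ (H(f) = 4/(-8) = 4*(-⅛) = -½)
(109 + H(F(4)))*(-60) = (109 - ½)*(-60) = (217/2)*(-60) = -6510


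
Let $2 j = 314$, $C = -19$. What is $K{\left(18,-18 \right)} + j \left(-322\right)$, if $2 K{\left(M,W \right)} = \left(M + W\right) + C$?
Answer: $- \frac{101127}{2} \approx -50564.0$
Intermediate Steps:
$K{\left(M,W \right)} = - \frac{19}{2} + \frac{M}{2} + \frac{W}{2}$ ($K{\left(M,W \right)} = \frac{\left(M + W\right) - 19}{2} = \frac{-19 + M + W}{2} = - \frac{19}{2} + \frac{M}{2} + \frac{W}{2}$)
$j = 157$ ($j = \frac{1}{2} \cdot 314 = 157$)
$K{\left(18,-18 \right)} + j \left(-322\right) = \left(- \frac{19}{2} + \frac{1}{2} \cdot 18 + \frac{1}{2} \left(-18\right)\right) + 157 \left(-322\right) = \left(- \frac{19}{2} + 9 - 9\right) - 50554 = - \frac{19}{2} - 50554 = - \frac{101127}{2}$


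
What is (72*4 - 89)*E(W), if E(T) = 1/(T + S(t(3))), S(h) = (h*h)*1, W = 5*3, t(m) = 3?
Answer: 199/24 ≈ 8.2917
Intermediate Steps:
W = 15
S(h) = h² (S(h) = h²*1 = h²)
E(T) = 1/(9 + T) (E(T) = 1/(T + 3²) = 1/(T + 9) = 1/(9 + T))
(72*4 - 89)*E(W) = (72*4 - 89)/(9 + 15) = (288 - 89)/24 = 199*(1/24) = 199/24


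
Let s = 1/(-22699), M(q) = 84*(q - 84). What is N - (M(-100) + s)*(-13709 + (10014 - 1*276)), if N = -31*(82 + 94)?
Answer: -1393292589139/22699 ≈ -6.1381e+7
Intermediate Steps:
N = -5456 (N = -31*176 = -5456)
M(q) = -7056 + 84*q (M(q) = 84*(-84 + q) = -7056 + 84*q)
s = -1/22699 ≈ -4.4055e-5
N - (M(-100) + s)*(-13709 + (10014 - 1*276)) = -5456 - ((-7056 + 84*(-100)) - 1/22699)*(-13709 + (10014 - 1*276)) = -5456 - ((-7056 - 8400) - 1/22699)*(-13709 + (10014 - 276)) = -5456 - (-15456 - 1/22699)*(-13709 + 9738) = -5456 - (-350835745)*(-3971)/22699 = -5456 - 1*1393168743395/22699 = -5456 - 1393168743395/22699 = -1393292589139/22699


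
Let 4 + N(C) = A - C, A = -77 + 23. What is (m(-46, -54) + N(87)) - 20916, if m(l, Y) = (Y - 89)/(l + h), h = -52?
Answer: -2063835/98 ≈ -21060.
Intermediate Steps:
A = -54
m(l, Y) = (-89 + Y)/(-52 + l) (m(l, Y) = (Y - 89)/(l - 52) = (-89 + Y)/(-52 + l))
N(C) = -58 - C (N(C) = -4 + (-54 - C) = -58 - C)
(m(-46, -54) + N(87)) - 20916 = ((-89 - 54)/(-52 - 46) + (-58 - 1*87)) - 20916 = (-143/(-98) + (-58 - 87)) - 20916 = (-1/98*(-143) - 145) - 20916 = (143/98 - 145) - 20916 = -14067/98 - 20916 = -2063835/98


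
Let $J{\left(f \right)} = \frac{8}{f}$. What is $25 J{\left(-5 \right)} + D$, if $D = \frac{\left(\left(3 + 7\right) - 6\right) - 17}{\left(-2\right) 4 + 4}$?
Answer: $- \frac{147}{4} \approx -36.75$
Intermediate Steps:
$D = \frac{13}{4}$ ($D = \frac{\left(10 - 6\right) - 17}{-8 + 4} = \frac{4 - 17}{-4} = \left(-13\right) \left(- \frac{1}{4}\right) = \frac{13}{4} \approx 3.25$)
$25 J{\left(-5 \right)} + D = 25 \frac{8}{-5} + \frac{13}{4} = 25 \cdot 8 \left(- \frac{1}{5}\right) + \frac{13}{4} = 25 \left(- \frac{8}{5}\right) + \frac{13}{4} = -40 + \frac{13}{4} = - \frac{147}{4}$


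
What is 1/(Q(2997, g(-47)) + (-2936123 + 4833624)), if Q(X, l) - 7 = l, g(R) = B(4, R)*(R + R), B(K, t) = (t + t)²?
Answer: 1/1066924 ≈ 9.3727e-7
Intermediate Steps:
B(K, t) = 4*t² (B(K, t) = (2*t)² = 4*t²)
g(R) = 8*R³ (g(R) = (4*R²)*(R + R) = (4*R²)*(2*R) = 8*R³)
Q(X, l) = 7 + l
1/(Q(2997, g(-47)) + (-2936123 + 4833624)) = 1/((7 + 8*(-47)³) + (-2936123 + 4833624)) = 1/((7 + 8*(-103823)) + 1897501) = 1/((7 - 830584) + 1897501) = 1/(-830577 + 1897501) = 1/1066924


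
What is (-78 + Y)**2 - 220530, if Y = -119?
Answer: -181721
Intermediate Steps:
(-78 + Y)**2 - 220530 = (-78 - 119)**2 - 220530 = (-197)**2 - 220530 = 38809 - 220530 = -181721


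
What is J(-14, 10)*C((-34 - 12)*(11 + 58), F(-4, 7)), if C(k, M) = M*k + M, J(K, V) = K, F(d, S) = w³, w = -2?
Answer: -355376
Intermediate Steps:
F(d, S) = -8 (F(d, S) = (-2)³ = -8)
C(k, M) = M + M*k
J(-14, 10)*C((-34 - 12)*(11 + 58), F(-4, 7)) = -(-112)*(1 + (-34 - 12)*(11 + 58)) = -(-112)*(1 - 46*69) = -(-112)*(1 - 3174) = -(-112)*(-3173) = -14*25384 = -355376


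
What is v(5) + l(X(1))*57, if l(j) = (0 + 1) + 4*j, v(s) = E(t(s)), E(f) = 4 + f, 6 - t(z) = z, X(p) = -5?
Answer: -1078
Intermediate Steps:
t(z) = 6 - z
v(s) = 10 - s (v(s) = 4 + (6 - s) = 10 - s)
l(j) = 1 + 4*j
v(5) + l(X(1))*57 = (10 - 1*5) + (1 + 4*(-5))*57 = (10 - 5) + (1 - 20)*57 = 5 - 19*57 = 5 - 1083 = -1078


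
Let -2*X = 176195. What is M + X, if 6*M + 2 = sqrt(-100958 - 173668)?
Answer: -528587/6 + I*sqrt(30514)/2 ≈ -88098.0 + 87.341*I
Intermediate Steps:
X = -176195/2 (X = -1/2*176195 = -176195/2 ≈ -88098.)
M = -1/3 + I*sqrt(30514)/2 (M = -1/3 + sqrt(-100958 - 173668)/6 = -1/3 + sqrt(-274626)/6 = -1/3 + (3*I*sqrt(30514))/6 = -1/3 + I*sqrt(30514)/2 ≈ -0.33333 + 87.341*I)
M + X = (-1/3 + I*sqrt(30514)/2) - 176195/2 = -528587/6 + I*sqrt(30514)/2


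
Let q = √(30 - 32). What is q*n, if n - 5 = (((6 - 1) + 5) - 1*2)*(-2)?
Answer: -11*I*√2 ≈ -15.556*I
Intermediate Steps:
n = -11 (n = 5 + (((6 - 1) + 5) - 1*2)*(-2) = 5 + ((5 + 5) - 2)*(-2) = 5 + (10 - 2)*(-2) = 5 + 8*(-2) = 5 - 16 = -11)
q = I*√2 (q = √(-2) = I*√2 ≈ 1.4142*I)
q*n = (I*√2)*(-11) = -11*I*√2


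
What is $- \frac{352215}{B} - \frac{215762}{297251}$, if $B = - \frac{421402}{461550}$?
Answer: $\frac{24161234162928713}{62631082951} \approx 3.8577 \cdot 10^{5}$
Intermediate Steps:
$B = - \frac{210701}{230775}$ ($B = \left(-421402\right) \frac{1}{461550} = - \frac{210701}{230775} \approx -0.91301$)
$- \frac{352215}{B} - \frac{215762}{297251} = - \frac{352215}{- \frac{210701}{230775}} - \frac{215762}{297251} = \left(-352215\right) \left(- \frac{230775}{210701}\right) - \frac{215762}{297251} = \frac{81282416625}{210701} - \frac{215762}{297251} = \frac{24161234162928713}{62631082951}$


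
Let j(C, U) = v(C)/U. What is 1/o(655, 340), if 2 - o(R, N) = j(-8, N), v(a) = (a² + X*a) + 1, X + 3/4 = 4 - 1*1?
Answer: 340/633 ≈ 0.53712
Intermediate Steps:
X = 9/4 (X = -¾ + (4 - 1*1) = -¾ + (4 - 1) = -¾ + 3 = 9/4 ≈ 2.2500)
v(a) = 1 + a² + 9*a/4 (v(a) = (a² + 9*a/4) + 1 = 1 + a² + 9*a/4)
j(C, U) = (1 + C² + 9*C/4)/U
o(R, N) = 2 - 47/N (o(R, N) = 2 - (1 + (-8)² + (9/4)*(-8))/N = 2 - (1 + 64 - 18)/N = 2 - 47/N)
1/o(655, 340) = 1/(2 - 47/340) = 1/(633/340) = 340/633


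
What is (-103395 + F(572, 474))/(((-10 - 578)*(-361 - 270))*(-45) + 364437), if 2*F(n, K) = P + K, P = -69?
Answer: 68795/10887882 ≈ 0.0063185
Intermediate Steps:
F(n, K) = -69/2 + K/2 (F(n, K) = (-69 + K)/2 = -69/2 + K/2)
(-103395 + F(572, 474))/(((-10 - 578)*(-361 - 270))*(-45) + 364437) = (-103395 + (-69/2 + (½)*474))/(((-10 - 578)*(-361 - 270))*(-45) + 364437) = (-103395 + (-69/2 + 237))/(-588*(-631)*(-45) + 364437) = (-103395 + 405/2)/(371028*(-45) + 364437) = -206385/(2*(-16696260 + 364437)) = -206385/2/(-16331823) = -206385/2*(-1/16331823) = 68795/10887882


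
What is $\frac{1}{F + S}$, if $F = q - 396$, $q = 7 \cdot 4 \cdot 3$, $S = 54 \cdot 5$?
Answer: $- \frac{1}{42} \approx -0.02381$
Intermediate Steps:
$S = 270$
$q = 84$ ($q = 28 \cdot 3 = 84$)
$F = -312$ ($F = 84 - 396 = -312$)
$\frac{1}{F + S} = \frac{1}{-312 + 270} = \frac{1}{-42} = - \frac{1}{42}$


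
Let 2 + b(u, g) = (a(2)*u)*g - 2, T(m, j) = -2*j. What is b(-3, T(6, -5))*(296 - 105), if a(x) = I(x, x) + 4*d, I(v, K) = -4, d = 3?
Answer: -46604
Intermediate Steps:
a(x) = 8 (a(x) = -4 + 4*3 = -4 + 12 = 8)
b(u, g) = -4 + 8*g*u (b(u, g) = -2 + ((8*u)*g - 2) = -2 + (8*g*u - 2) = -2 + (-2 + 8*g*u) = -4 + 8*g*u)
b(-3, T(6, -5))*(296 - 105) = (-4 + 8*(-2*(-5))*(-3))*(296 - 105) = (-4 + 8*10*(-3))*191 = (-4 - 240)*191 = -244*191 = -46604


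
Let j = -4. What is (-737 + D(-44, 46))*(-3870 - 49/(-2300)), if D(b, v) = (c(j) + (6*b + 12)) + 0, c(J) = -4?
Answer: 8838644343/2300 ≈ 3.8429e+6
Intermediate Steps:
D(b, v) = 8 + 6*b (D(b, v) = (-4 + (6*b + 12)) + 0 = (-4 + (12 + 6*b)) + 0 = (8 + 6*b) + 0 = 8 + 6*b)
(-737 + D(-44, 46))*(-3870 - 49/(-2300)) = (-737 + (8 + 6*(-44)))*(-3870 - 49/(-2300)) = (-737 + (8 - 264))*(-3870 - 49*(-1/2300)) = (-737 - 256)*(-3870 + 49/2300) = -993*(-8900951/2300) = 8838644343/2300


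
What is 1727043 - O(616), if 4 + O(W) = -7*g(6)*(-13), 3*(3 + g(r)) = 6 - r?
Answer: 1727320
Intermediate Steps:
g(r) = -1 - r/3 (g(r) = -3 + (6 - r)/3 = -3 + (2 - r/3) = -1 - r/3)
O(W) = -277 (O(W) = -4 - 7*(-1 - 1/3*6)*(-13) = -4 - 7*(-1 - 2)*(-13) = -4 - 7*(-3)*(-13) = -4 + 21*(-13) = -4 - 273 = -277)
1727043 - O(616) = 1727043 - 1*(-277) = 1727043 + 277 = 1727320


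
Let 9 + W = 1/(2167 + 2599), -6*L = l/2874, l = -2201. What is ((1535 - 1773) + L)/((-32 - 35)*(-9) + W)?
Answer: -9774758593/24408925110 ≈ -0.40046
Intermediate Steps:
L = 2201/17244 (L = -(-2201)/(6*2874) = -1/6*(-2201/2874) = 2201/17244 ≈ 0.12764)
W = -42893/4766 (W = -9 + 1/(2167 + 2599) = -9 + 1/4766 = -42893/4766 ≈ -8.9998)
((1535 - 1773) + L)/((-32 - 35)*(-9) + W) = ((1535 - 1773) + 2201/17244)/((-32 - 35)*(-9) - 42893/4766) = (-238 + 2201/17244)/(-67*(-9) - 42893/4766) = -4101871/(17244*(603 - 42893/4766)) = -4101871/(17244*2831005/4766) = -4101871/17244*4766/2831005 = -9774758593/24408925110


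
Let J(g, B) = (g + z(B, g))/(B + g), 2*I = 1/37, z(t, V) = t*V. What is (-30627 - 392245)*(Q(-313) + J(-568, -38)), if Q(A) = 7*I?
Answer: 163962486356/11211 ≈ 1.4625e+7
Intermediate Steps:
z(t, V) = V*t
I = 1/74 (I = (1/2)/37 = (1/2)*(1/37) = 1/74 ≈ 0.013514)
Q(A) = 7/74 (Q(A) = 7*(1/74) = 7/74)
J(g, B) = (g + B*g)/(B + g) (J(g, B) = (g + g*B)/(B + g) = (g + B*g)/(B + g))
(-30627 - 392245)*(Q(-313) + J(-568, -38)) = (-30627 - 392245)*(7/74 - 568*(1 - 38)/(-38 - 568)) = -422872*(7/74 - 568*(-37)/(-606)) = -422872*(7/74 - 568*(-1/606)*(-37)) = -422872*(7/74 - 10508/303) = -422872*(-775471/22422) = 163962486356/11211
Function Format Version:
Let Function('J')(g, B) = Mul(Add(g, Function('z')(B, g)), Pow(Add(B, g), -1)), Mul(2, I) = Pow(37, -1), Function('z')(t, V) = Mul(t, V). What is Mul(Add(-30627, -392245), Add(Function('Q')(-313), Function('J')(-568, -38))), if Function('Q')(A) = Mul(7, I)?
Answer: Rational(163962486356, 11211) ≈ 1.4625e+7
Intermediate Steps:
Function('z')(t, V) = Mul(V, t)
I = Rational(1, 74) (I = Mul(Rational(1, 2), Pow(37, -1)) = Mul(Rational(1, 2), Rational(1, 37)) = Rational(1, 74) ≈ 0.013514)
Function('Q')(A) = Rational(7, 74) (Function('Q')(A) = Mul(7, Rational(1, 74)) = Rational(7, 74))
Function('J')(g, B) = Mul(Pow(Add(B, g), -1), Add(g, Mul(B, g))) (Function('J')(g, B) = Mul(Add(g, Mul(g, B)), Pow(Add(B, g), -1)) = Mul(Add(g, Mul(B, g)), Pow(Add(B, g), -1)) = Mul(Pow(Add(B, g), -1), Add(g, Mul(B, g))))
Mul(Add(-30627, -392245), Add(Function('Q')(-313), Function('J')(-568, -38))) = Mul(Add(-30627, -392245), Add(Rational(7, 74), Mul(-568, Pow(Add(-38, -568), -1), Add(1, -38)))) = Mul(-422872, Add(Rational(7, 74), Mul(-568, Pow(-606, -1), -37))) = Mul(-422872, Add(Rational(7, 74), Mul(-568, Rational(-1, 606), -37))) = Mul(-422872, Add(Rational(7, 74), Rational(-10508, 303))) = Mul(-422872, Rational(-775471, 22422)) = Rational(163962486356, 11211)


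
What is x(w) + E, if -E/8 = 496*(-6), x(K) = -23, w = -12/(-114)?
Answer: 23785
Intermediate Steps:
w = 2/19 (w = -12*(-1/114) = 2/19 ≈ 0.10526)
E = 23808 (E = -3968*(-6) = -8*(-2976) = 23808)
x(w) + E = -23 + 23808 = 23785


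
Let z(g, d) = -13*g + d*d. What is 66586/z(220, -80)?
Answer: 33293/1770 ≈ 18.810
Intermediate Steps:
z(g, d) = d² - 13*g (z(g, d) = -13*g + d² = d² - 13*g)
66586/z(220, -80) = 66586/((-80)² - 13*220) = 66586/(6400 - 2860) = 66586/3540 = 66586*(1/3540) = 33293/1770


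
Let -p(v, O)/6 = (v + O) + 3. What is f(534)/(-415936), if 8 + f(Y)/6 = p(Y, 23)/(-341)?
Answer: -237/8864636 ≈ -2.6735e-5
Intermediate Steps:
p(v, O) = -18 - 6*O - 6*v (p(v, O) = -6*((v + O) + 3) = -6*((O + v) + 3) = -6*(3 + O + v) = -18 - 6*O - 6*v)
f(Y) = -15432/341 + 36*Y/341 (f(Y) = -48 + 6*((-18 - 6*23 - 6*Y)/(-341)) = -48 + 6*((-18 - 138 - 6*Y)*(-1/341)) = -48 + 6*((-156 - 6*Y)*(-1/341)) = -48 + 6*(156/341 + 6*Y/341) = -48 + (936/341 + 36*Y/341) = -15432/341 + 36*Y/341)
f(534)/(-415936) = (-15432/341 + (36/341)*534)/(-415936) = (-15432/341 + 19224/341)*(-1/415936) = (3792/341)*(-1/415936) = -237/8864636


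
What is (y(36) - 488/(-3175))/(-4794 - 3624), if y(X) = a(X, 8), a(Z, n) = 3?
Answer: -10013/26727150 ≈ -0.00037464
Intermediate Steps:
y(X) = 3
(y(36) - 488/(-3175))/(-4794 - 3624) = (3 - 488/(-3175))/(-4794 - 3624) = (3 - 488*(-1/3175))/(-8418) = (3 + 488/3175)*(-1/8418) = (10013/3175)*(-1/8418) = -10013/26727150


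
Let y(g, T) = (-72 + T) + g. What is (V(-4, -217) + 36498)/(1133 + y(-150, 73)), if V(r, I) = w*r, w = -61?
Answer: 18371/492 ≈ 37.339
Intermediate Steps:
V(r, I) = -61*r
y(g, T) = -72 + T + g
(V(-4, -217) + 36498)/(1133 + y(-150, 73)) = (-61*(-4) + 36498)/(1133 + (-72 + 73 - 150)) = (244 + 36498)/(1133 - 149) = 36742/984 = 36742*(1/984) = 18371/492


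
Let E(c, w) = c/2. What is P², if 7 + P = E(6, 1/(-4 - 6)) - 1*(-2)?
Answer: 4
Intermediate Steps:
E(c, w) = c/2 (E(c, w) = c*(½) = c/2)
P = -2 (P = -7 + ((½)*6 - 1*(-2)) = -7 + (3 + 2) = -7 + 5 = -2)
P² = (-2)² = 4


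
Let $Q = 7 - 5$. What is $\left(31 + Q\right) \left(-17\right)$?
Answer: $-561$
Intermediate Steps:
$Q = 2$
$\left(31 + Q\right) \left(-17\right) = \left(31 + 2\right) \left(-17\right) = 33 \left(-17\right) = -561$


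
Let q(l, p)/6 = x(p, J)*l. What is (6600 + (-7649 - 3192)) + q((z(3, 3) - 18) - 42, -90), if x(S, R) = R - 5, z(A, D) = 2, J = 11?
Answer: -6329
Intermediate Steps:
x(S, R) = -5 + R
q(l, p) = 36*l (q(l, p) = 6*((-5 + 11)*l) = 6*(6*l) = 36*l)
(6600 + (-7649 - 3192)) + q((z(3, 3) - 18) - 42, -90) = (6600 + (-7649 - 3192)) + 36*((2 - 18) - 42) = (6600 - 10841) + 36*(-16 - 42) = -4241 + 36*(-58) = -4241 - 2088 = -6329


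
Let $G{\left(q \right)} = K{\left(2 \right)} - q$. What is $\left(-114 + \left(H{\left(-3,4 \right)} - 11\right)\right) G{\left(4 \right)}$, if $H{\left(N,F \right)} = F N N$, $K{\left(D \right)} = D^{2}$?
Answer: $0$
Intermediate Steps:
$G{\left(q \right)} = 4 - q$ ($G{\left(q \right)} = 2^{2} - q = 4 - q$)
$H{\left(N,F \right)} = F N^{2}$
$\left(-114 + \left(H{\left(-3,4 \right)} - 11\right)\right) G{\left(4 \right)} = \left(-114 - \left(11 - 4 \left(-3\right)^{2}\right)\right) \left(4 - 4\right) = \left(-114 + \left(4 \cdot 9 - 11\right)\right) \left(4 - 4\right) = \left(-114 + \left(36 - 11\right)\right) 0 = \left(-114 + 25\right) 0 = \left(-89\right) 0 = 0$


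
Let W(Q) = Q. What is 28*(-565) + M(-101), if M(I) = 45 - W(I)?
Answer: -15674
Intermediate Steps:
M(I) = 45 - I
28*(-565) + M(-101) = 28*(-565) + (45 - 1*(-101)) = -15820 + (45 + 101) = -15820 + 146 = -15674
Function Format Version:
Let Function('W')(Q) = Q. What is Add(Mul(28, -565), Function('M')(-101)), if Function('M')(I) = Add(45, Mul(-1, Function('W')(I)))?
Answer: -15674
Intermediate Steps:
Function('M')(I) = Add(45, Mul(-1, I))
Add(Mul(28, -565), Function('M')(-101)) = Add(Mul(28, -565), Add(45, Mul(-1, -101))) = Add(-15820, Add(45, 101)) = Add(-15820, 146) = -15674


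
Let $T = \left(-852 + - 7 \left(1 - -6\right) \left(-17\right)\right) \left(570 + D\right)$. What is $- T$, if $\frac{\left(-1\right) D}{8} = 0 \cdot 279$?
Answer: $10830$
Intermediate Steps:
$D = 0$ ($D = - 8 \cdot 0 \cdot 279 = \left(-8\right) 0 = 0$)
$T = -10830$ ($T = \left(-852 + - 7 \left(1 - -6\right) \left(-17\right)\right) \left(570 + 0\right) = \left(-852 + - 7 \left(1 + 6\right) \left(-17\right)\right) 570 = \left(-852 + \left(-7\right) 7 \left(-17\right)\right) 570 = \left(-852 - -833\right) 570 = \left(-852 + 833\right) 570 = \left(-19\right) 570 = -10830$)
$- T = \left(-1\right) \left(-10830\right) = 10830$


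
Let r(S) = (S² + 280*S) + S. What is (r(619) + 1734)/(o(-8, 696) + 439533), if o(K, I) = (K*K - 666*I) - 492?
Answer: -558834/24431 ≈ -22.874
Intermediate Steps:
r(S) = S² + 281*S
o(K, I) = -492 + K² - 666*I (o(K, I) = (K² - 666*I) - 492 = -492 + K² - 666*I)
(r(619) + 1734)/(o(-8, 696) + 439533) = (619*(281 + 619) + 1734)/((-492 + (-8)² - 666*696) + 439533) = (619*900 + 1734)/((-492 + 64 - 463536) + 439533) = (557100 + 1734)/(-463964 + 439533) = 558834/(-24431) = 558834*(-1/24431) = -558834/24431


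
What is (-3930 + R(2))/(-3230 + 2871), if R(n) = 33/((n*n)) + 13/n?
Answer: 15661/1436 ≈ 10.906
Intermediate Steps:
R(n) = 13/n + 33/n² (R(n) = 33/(n²) + 13/n = 33/n² + 13/n = 13/n + 33/n²)
(-3930 + R(2))/(-3230 + 2871) = (-3930 + (33 + 13*2)/2²)/(-3230 + 2871) = (-3930 + (33 + 26)/4)/(-359) = (-3930 + (¼)*59)*(-1/359) = (-3930 + 59/4)*(-1/359) = -15661/4*(-1/359) = 15661/1436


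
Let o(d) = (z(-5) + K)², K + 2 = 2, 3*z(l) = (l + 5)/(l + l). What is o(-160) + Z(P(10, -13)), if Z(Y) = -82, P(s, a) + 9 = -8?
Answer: -82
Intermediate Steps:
z(l) = (5 + l)/(6*l) (z(l) = ((l + 5)/(l + l))/3 = ((5 + l)/((2*l)))/3 = ((5 + l)*(1/(2*l)))/3 = ((5 + l)/(2*l))/3 = (5 + l)/(6*l))
P(s, a) = -17 (P(s, a) = -9 - 8 = -17)
K = 0 (K = -2 + 2 = 0)
o(d) = 0 (o(d) = ((⅙)*(5 - 5)/(-5) + 0)² = ((⅙)*(-⅕)*0 + 0)² = (0 + 0)² = 0² = 0)
o(-160) + Z(P(10, -13)) = 0 - 82 = -82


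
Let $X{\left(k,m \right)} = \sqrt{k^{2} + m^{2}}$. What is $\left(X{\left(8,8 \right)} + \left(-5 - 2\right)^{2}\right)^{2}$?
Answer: $2529 + 784 \sqrt{2} \approx 3637.7$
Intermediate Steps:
$\left(X{\left(8,8 \right)} + \left(-5 - 2\right)^{2}\right)^{2} = \left(\sqrt{8^{2} + 8^{2}} + \left(-5 - 2\right)^{2}\right)^{2} = \left(\sqrt{64 + 64} + \left(-7\right)^{2}\right)^{2} = \left(\sqrt{128} + 49\right)^{2} = \left(8 \sqrt{2} + 49\right)^{2} = \left(49 + 8 \sqrt{2}\right)^{2}$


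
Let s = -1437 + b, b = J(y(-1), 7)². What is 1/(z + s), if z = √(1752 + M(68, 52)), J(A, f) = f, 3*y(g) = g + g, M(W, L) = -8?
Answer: -347/481200 - √109/481200 ≈ -0.00074281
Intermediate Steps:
y(g) = 2*g/3 (y(g) = (g + g)/3 = (2*g)/3 = 2*g/3)
b = 49 (b = 7² = 49)
z = 4*√109 (z = √(1752 - 8) = √1744 = 4*√109 ≈ 41.761)
s = -1388 (s = -1437 + 49 = -1388)
1/(z + s) = 1/(4*√109 - 1388) = 1/(-1388 + 4*√109)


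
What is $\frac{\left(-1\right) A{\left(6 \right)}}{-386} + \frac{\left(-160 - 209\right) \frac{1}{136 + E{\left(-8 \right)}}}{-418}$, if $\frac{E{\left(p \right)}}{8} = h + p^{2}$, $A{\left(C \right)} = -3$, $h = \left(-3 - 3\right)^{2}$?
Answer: $- \frac{57295}{8390096} \approx -0.0068289$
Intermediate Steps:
$h = 36$ ($h = \left(-6\right)^{2} = 36$)
$E{\left(p \right)} = 288 + 8 p^{2}$ ($E{\left(p \right)} = 8 \left(36 + p^{2}\right) = 288 + 8 p^{2}$)
$\frac{\left(-1\right) A{\left(6 \right)}}{-386} + \frac{\left(-160 - 209\right) \frac{1}{136 + E{\left(-8 \right)}}}{-418} = \frac{\left(-1\right) \left(-3\right)}{-386} + \frac{\left(-160 - 209\right) \frac{1}{136 + \left(288 + 8 \left(-8\right)^{2}\right)}}{-418} = 3 \left(- \frac{1}{386}\right) + - \frac{369}{136 + \left(288 + 8 \cdot 64\right)} \left(- \frac{1}{418}\right) = - \frac{3}{386} + - \frac{369}{136 + \left(288 + 512\right)} \left(- \frac{1}{418}\right) = - \frac{3}{386} + - \frac{369}{136 + 800} \left(- \frac{1}{418}\right) = - \frac{3}{386} + - \frac{369}{936} \left(- \frac{1}{418}\right) = - \frac{3}{386} + \left(-369\right) \frac{1}{936} \left(- \frac{1}{418}\right) = - \frac{3}{386} - - \frac{41}{43472} = - \frac{3}{386} + \frac{41}{43472} = - \frac{57295}{8390096}$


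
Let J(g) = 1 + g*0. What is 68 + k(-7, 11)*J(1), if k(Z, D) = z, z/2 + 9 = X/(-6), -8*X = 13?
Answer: 1213/24 ≈ 50.542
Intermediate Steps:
X = -13/8 (X = -⅛*13 = -13/8 ≈ -1.6250)
z = -419/24 (z = -18 + 2*(-13/8/(-6)) = -18 + 2*(-13/8*(-⅙)) = -18 + 2*(13/48) = -18 + 13/24 = -419/24 ≈ -17.458)
k(Z, D) = -419/24
J(g) = 1 (J(g) = 1 + 0 = 1)
68 + k(-7, 11)*J(1) = 68 - 419/24*1 = 68 - 419/24 = 1213/24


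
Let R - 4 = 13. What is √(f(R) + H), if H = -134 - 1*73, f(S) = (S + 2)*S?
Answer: 2*√29 ≈ 10.770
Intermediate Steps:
R = 17 (R = 4 + 13 = 17)
f(S) = S*(2 + S) (f(S) = (2 + S)*S = S*(2 + S))
H = -207 (H = -134 - 73 = -207)
√(f(R) + H) = √(17*(2 + 17) - 207) = √(17*19 - 207) = √(323 - 207) = √116 = 2*√29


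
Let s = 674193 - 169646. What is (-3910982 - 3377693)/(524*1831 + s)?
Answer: -7288675/1463991 ≈ -4.9786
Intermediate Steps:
s = 504547
(-3910982 - 3377693)/(524*1831 + s) = (-3910982 - 3377693)/(524*1831 + 504547) = -7288675/(959444 + 504547) = -7288675/1463991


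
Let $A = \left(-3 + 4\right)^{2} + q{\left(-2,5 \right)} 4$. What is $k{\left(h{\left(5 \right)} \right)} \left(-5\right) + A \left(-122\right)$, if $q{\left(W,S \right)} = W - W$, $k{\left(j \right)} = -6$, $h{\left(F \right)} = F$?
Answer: $-92$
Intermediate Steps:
$q{\left(W,S \right)} = 0$
$A = 1$ ($A = \left(-3 + 4\right)^{2} + 0 \cdot 4 = 1^{2} + 0 = 1 + 0 = 1$)
$k{\left(h{\left(5 \right)} \right)} \left(-5\right) + A \left(-122\right) = \left(-6\right) \left(-5\right) + 1 \left(-122\right) = 30 - 122 = -92$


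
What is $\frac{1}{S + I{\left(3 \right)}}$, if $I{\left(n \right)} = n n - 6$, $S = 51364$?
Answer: $\frac{1}{51367} \approx 1.9468 \cdot 10^{-5}$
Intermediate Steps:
$I{\left(n \right)} = -6 + n^{2}$ ($I{\left(n \right)} = n^{2} - 6 = -6 + n^{2}$)
$\frac{1}{S + I{\left(3 \right)}} = \frac{1}{51364 - \left(6 - 3^{2}\right)} = \frac{1}{51364 + \left(-6 + 9\right)} = \frac{1}{51364 + 3} = \frac{1}{51367}$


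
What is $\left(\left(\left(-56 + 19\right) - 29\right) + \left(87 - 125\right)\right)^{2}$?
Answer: $10816$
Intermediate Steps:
$\left(\left(\left(-56 + 19\right) - 29\right) + \left(87 - 125\right)\right)^{2} = \left(\left(-37 - 29\right) - 38\right)^{2} = \left(-66 - 38\right)^{2} = \left(-104\right)^{2} = 10816$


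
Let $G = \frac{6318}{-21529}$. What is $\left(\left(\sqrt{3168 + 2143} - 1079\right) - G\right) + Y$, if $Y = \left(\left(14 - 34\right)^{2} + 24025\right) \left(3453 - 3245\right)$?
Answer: $\frac{109352708127}{21529} + \sqrt{5311} \approx 5.0794 \cdot 10^{6}$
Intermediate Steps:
$G = - \frac{6318}{21529}$ ($G = 6318 \left(- \frac{1}{21529}\right) = - \frac{6318}{21529} \approx -0.29346$)
$Y = 5080400$ ($Y = \left(\left(-20\right)^{2} + 24025\right) 208 = \left(400 + 24025\right) 208 = 24425 \cdot 208 = 5080400$)
$\left(\left(\sqrt{3168 + 2143} - 1079\right) - G\right) + Y = \left(\left(\sqrt{3168 + 2143} - 1079\right) - - \frac{6318}{21529}\right) + 5080400 = \left(\left(\sqrt{5311} - 1079\right) + \frac{6318}{21529}\right) + 5080400 = \left(\left(-1079 + \sqrt{5311}\right) + \frac{6318}{21529}\right) + 5080400 = \left(- \frac{23223473}{21529} + \sqrt{5311}\right) + 5080400 = \frac{109352708127}{21529} + \sqrt{5311}$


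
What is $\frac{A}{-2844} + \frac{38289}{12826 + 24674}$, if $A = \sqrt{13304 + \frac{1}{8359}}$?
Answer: $\frac{12763}{12500} - \frac{\sqrt{929588817183}}{23772996} \approx 0.98048$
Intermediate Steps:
$A = \frac{\sqrt{929588817183}}{8359}$ ($A = \sqrt{13304 + \frac{1}{8359}} = \sqrt{\frac{111208137}{8359}} = \frac{\sqrt{929588817183}}{8359} \approx 115.34$)
$\frac{A}{-2844} + \frac{38289}{12826 + 24674} = \frac{\frac{1}{8359} \sqrt{929588817183}}{-2844} + \frac{38289}{12826 + 24674} = \frac{\sqrt{929588817183}}{8359} \left(- \frac{1}{2844}\right) + \frac{38289}{37500} = - \frac{\sqrt{929588817183}}{23772996} + 38289 \cdot \frac{1}{37500} = - \frac{\sqrt{929588817183}}{23772996} + \frac{12763}{12500} = \frac{12763}{12500} - \frac{\sqrt{929588817183}}{23772996}$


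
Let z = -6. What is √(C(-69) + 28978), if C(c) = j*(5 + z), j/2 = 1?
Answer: 4*√1811 ≈ 170.22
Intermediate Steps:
j = 2 (j = 2*1 = 2)
C(c) = -2 (C(c) = 2*(5 - 6) = 2*(-1) = -2)
√(C(-69) + 28978) = √(-2 + 28978) = √28976 = 4*√1811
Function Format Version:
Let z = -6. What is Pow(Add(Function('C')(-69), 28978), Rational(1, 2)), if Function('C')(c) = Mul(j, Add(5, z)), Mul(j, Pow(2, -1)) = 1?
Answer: Mul(4, Pow(1811, Rational(1, 2))) ≈ 170.22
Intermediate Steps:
j = 2 (j = Mul(2, 1) = 2)
Function('C')(c) = -2 (Function('C')(c) = Mul(2, Add(5, -6)) = Mul(2, -1) = -2)
Pow(Add(Function('C')(-69), 28978), Rational(1, 2)) = Pow(Add(-2, 28978), Rational(1, 2)) = Pow(28976, Rational(1, 2)) = Mul(4, Pow(1811, Rational(1, 2)))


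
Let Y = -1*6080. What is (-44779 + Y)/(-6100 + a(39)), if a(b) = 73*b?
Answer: 50859/3253 ≈ 15.634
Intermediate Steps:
Y = -6080
(-44779 + Y)/(-6100 + a(39)) = (-44779 - 6080)/(-6100 + 73*39) = -50859/(-6100 + 2847) = -50859/(-3253) = -50859*(-1/3253) = 50859/3253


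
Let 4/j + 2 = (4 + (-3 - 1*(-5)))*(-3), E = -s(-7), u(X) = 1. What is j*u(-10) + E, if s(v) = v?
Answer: 34/5 ≈ 6.8000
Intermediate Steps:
E = 7 (E = -1*(-7) = 7)
j = -1/5 (j = 4/(-2 + (4 + (-3 - 1*(-5)))*(-3)) = 4/(-2 + (4 + (-3 + 5))*(-3)) = 4/(-2 + (4 + 2)*(-3)) = 4/(-2 + 6*(-3)) = 4/(-2 - 18) = 4/(-20) = 4*(-1/20) = -1/5 ≈ -0.20000)
j*u(-10) + E = -1/5*1 + 7 = -1/5 + 7 = 34/5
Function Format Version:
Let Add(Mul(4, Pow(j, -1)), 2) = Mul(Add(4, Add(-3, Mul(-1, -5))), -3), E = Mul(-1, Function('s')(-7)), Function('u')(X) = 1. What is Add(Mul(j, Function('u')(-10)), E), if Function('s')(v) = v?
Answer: Rational(34, 5) ≈ 6.8000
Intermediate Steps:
E = 7 (E = Mul(-1, -7) = 7)
j = Rational(-1, 5) (j = Mul(4, Pow(Add(-2, Mul(Add(4, Add(-3, Mul(-1, -5))), -3)), -1)) = Mul(4, Pow(Add(-2, Mul(Add(4, Add(-3, 5)), -3)), -1)) = Mul(4, Pow(Add(-2, Mul(Add(4, 2), -3)), -1)) = Mul(4, Pow(Add(-2, Mul(6, -3)), -1)) = Mul(4, Pow(Add(-2, -18), -1)) = Mul(4, Pow(-20, -1)) = Mul(4, Rational(-1, 20)) = Rational(-1, 5) ≈ -0.20000)
Add(Mul(j, Function('u')(-10)), E) = Add(Mul(Rational(-1, 5), 1), 7) = Add(Rational(-1, 5), 7) = Rational(34, 5)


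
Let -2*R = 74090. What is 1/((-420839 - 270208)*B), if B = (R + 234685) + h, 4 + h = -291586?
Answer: 1/64923865650 ≈ 1.5403e-11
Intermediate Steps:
h = -291590 (h = -4 - 291586 = -291590)
R = -37045 (R = -1/2*74090 = -37045)
B = -93950 (B = (-37045 + 234685) - 291590 = 197640 - 291590 = -93950)
1/((-420839 - 270208)*B) = 1/(-420839 - 270208*(-93950)) = -1/93950/(-691047) = -1/691047*(-1/93950) = 1/64923865650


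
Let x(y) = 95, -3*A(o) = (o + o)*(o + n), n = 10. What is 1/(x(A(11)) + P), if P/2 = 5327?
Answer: 1/10749 ≈ 9.3032e-5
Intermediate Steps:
A(o) = -2*o*(10 + o)/3 (A(o) = -(o + o)*(o + 10)/3 = -2*o*(10 + o)/3)
P = 10654 (P = 2*5327 = 10654)
1/(x(A(11)) + P) = 1/(95 + 10654) = 1/10749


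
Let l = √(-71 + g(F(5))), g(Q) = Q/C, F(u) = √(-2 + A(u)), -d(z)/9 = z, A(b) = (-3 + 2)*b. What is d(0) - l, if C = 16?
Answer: -√(-1136 + I*√7)/4 ≈ -0.0098123 - 8.4262*I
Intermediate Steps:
A(b) = -b
d(z) = -9*z
F(u) = √(-2 - u)
g(Q) = Q/16
l = √(-71 + I*√7/16) (l = √(-71 + √(-2 - 1*5)/16) = √(-71 + √(-2 - 5)/16) = √(-71 + √(-7)/16) = √(-71 + (I*√7)/16) = √(-71 + I*√7/16) ≈ 0.00981 + 8.4261*I)
d(0) - l = -9*0 - √(-1136 + I*√7)/4 = 0 - √(-1136 + I*√7)/4 = -√(-1136 + I*√7)/4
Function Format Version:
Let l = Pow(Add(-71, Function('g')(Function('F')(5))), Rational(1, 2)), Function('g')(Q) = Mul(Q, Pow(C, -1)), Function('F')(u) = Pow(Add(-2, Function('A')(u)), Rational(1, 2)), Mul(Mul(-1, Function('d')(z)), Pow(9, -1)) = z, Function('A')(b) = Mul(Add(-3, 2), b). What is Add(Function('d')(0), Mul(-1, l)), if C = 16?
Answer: Mul(Rational(-1, 4), Pow(Add(-1136, Mul(I, Pow(7, Rational(1, 2)))), Rational(1, 2))) ≈ Add(-0.0098123, Mul(-8.4262, I))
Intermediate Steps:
Function('A')(b) = Mul(-1, b)
Function('d')(z) = Mul(-9, z)
Function('F')(u) = Pow(Add(-2, Mul(-1, u)), Rational(1, 2))
Function('g')(Q) = Mul(Rational(1, 16), Q) (Function('g')(Q) = Mul(Q, Pow(16, -1)) = Mul(Q, Rational(1, 16)) = Mul(Rational(1, 16), Q))
l = Pow(Add(-71, Mul(Rational(1, 16), I, Pow(7, Rational(1, 2)))), Rational(1, 2)) (l = Pow(Add(-71, Mul(Rational(1, 16), Pow(Add(-2, Mul(-1, 5)), Rational(1, 2)))), Rational(1, 2)) = Pow(Add(-71, Mul(Rational(1, 16), Pow(Add(-2, -5), Rational(1, 2)))), Rational(1, 2)) = Pow(Add(-71, Mul(Rational(1, 16), Pow(-7, Rational(1, 2)))), Rational(1, 2)) = Pow(Add(-71, Mul(Rational(1, 16), Mul(I, Pow(7, Rational(1, 2))))), Rational(1, 2)) = Pow(Add(-71, Mul(Rational(1, 16), I, Pow(7, Rational(1, 2)))), Rational(1, 2)) ≈ Add(0.00981, Mul(8.4261, I)))
Add(Function('d')(0), Mul(-1, l)) = Add(Mul(-9, 0), Mul(-1, Mul(Rational(1, 4), Pow(Add(-1136, Mul(I, Pow(7, Rational(1, 2)))), Rational(1, 2))))) = Add(0, Mul(Rational(-1, 4), Pow(Add(-1136, Mul(I, Pow(7, Rational(1, 2)))), Rational(1, 2)))) = Mul(Rational(-1, 4), Pow(Add(-1136, Mul(I, Pow(7, Rational(1, 2)))), Rational(1, 2)))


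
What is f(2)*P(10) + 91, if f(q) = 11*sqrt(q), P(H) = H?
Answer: 91 + 110*sqrt(2) ≈ 246.56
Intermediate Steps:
f(2)*P(10) + 91 = (11*sqrt(2))*10 + 91 = 110*sqrt(2) + 91 = 91 + 110*sqrt(2)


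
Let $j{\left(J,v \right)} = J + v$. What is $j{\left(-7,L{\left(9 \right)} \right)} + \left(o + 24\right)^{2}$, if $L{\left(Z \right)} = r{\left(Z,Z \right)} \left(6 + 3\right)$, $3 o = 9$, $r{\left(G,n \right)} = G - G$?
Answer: $722$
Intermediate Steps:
$r{\left(G,n \right)} = 0$
$o = 3$ ($o = \frac{1}{3} \cdot 9 = 3$)
$L{\left(Z \right)} = 0$ ($L{\left(Z \right)} = 0 \left(6 + 3\right) = 0 \cdot 9 = 0$)
$j{\left(-7,L{\left(9 \right)} \right)} + \left(o + 24\right)^{2} = \left(-7 + 0\right) + \left(3 + 24\right)^{2} = -7 + 27^{2} = -7 + 729 = 722$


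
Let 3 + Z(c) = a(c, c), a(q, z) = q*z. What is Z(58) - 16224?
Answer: -12863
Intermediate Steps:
Z(c) = -3 + c² (Z(c) = -3 + c*c = -3 + c²)
Z(58) - 16224 = (-3 + 58²) - 16224 = (-3 + 3364) - 16224 = 3361 - 16224 = -12863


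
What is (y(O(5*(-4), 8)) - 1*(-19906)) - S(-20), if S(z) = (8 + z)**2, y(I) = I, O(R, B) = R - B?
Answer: 19734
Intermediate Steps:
(y(O(5*(-4), 8)) - 1*(-19906)) - S(-20) = ((5*(-4) - 1*8) - 1*(-19906)) - (8 - 20)**2 = ((-20 - 8) + 19906) - 1*(-12)**2 = (-28 + 19906) - 1*144 = 19878 - 144 = 19734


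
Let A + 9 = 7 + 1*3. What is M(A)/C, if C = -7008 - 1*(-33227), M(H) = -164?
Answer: -164/26219 ≈ -0.0062550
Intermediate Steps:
A = 1 (A = -9 + (7 + 1*3) = -9 + (7 + 3) = -9 + 10 = 1)
C = 26219 (C = -7008 + 33227 = 26219)
M(A)/C = -164/26219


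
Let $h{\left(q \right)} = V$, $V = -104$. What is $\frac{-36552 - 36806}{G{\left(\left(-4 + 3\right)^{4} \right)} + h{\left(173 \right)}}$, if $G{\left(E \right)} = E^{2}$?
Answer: $\frac{73358}{103} \approx 712.21$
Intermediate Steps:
$h{\left(q \right)} = -104$
$\frac{-36552 - 36806}{G{\left(\left(-4 + 3\right)^{4} \right)} + h{\left(173 \right)}} = \frac{-36552 - 36806}{\left(\left(-4 + 3\right)^{4}\right)^{2} - 104} = - \frac{73358}{\left(\left(-1\right)^{4}\right)^{2} - 104} = - \frac{73358}{1^{2} - 104} = - \frac{73358}{1 - 104} = - \frac{73358}{-103} = \left(-73358\right) \left(- \frac{1}{103}\right) = \frac{73358}{103}$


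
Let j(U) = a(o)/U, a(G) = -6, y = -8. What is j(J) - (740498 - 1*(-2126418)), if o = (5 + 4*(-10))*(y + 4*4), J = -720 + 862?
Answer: -203551039/71 ≈ -2.8669e+6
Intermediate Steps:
J = 142
o = -280 (o = (5 + 4*(-10))*(-8 + 4*4) = (5 - 40)*(-8 + 16) = -35*8 = -280)
j(U) = -6/U
j(J) - (740498 - 1*(-2126418)) = -6/142 - (740498 - 1*(-2126418)) = -6*1/142 - (740498 + 2126418) = -3/71 - 1*2866916 = -3/71 - 2866916 = -203551039/71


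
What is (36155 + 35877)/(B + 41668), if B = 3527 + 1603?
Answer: 36016/23399 ≈ 1.5392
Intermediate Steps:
B = 5130
(36155 + 35877)/(B + 41668) = (36155 + 35877)/(5130 + 41668) = 72032/46798 = 72032*(1/46798) = 36016/23399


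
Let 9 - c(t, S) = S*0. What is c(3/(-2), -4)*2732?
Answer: 24588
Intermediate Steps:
c(t, S) = 9 (c(t, S) = 9 - S*0 = 9 - 1*0 = 9 + 0 = 9)
c(3/(-2), -4)*2732 = 9*2732 = 24588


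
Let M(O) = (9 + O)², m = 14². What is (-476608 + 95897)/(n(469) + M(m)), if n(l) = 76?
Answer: -380711/42101 ≈ -9.0428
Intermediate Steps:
m = 196
(-476608 + 95897)/(n(469) + M(m)) = (-476608 + 95897)/(76 + (9 + 196)²) = -380711/(76 + 205²) = -380711/(76 + 42025) = -380711/42101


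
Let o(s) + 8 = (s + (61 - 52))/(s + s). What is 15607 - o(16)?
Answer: 499655/32 ≈ 15614.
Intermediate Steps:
o(s) = -8 + (9 + s)/(2*s) (o(s) = -8 + (s + (61 - 52))/(s + s) = -8 + (s + 9)/((2*s)) = -8 + (9 + s)*(1/(2*s)) = -8 + (9 + s)/(2*s))
15607 - o(16) = 15607 - 3*(3 - 5*16)/(2*16) = 15607 - 3*(3 - 80)/(2*16) = 15607 - 3*(-77)/(2*16) = 15607 - 1*(-231/32) = 15607 + 231/32 = 499655/32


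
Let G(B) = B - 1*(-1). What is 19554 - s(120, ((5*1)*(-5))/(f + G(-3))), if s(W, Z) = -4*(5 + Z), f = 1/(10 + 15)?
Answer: 961626/49 ≈ 19625.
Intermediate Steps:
G(B) = 1 + B (G(B) = B + 1 = 1 + B)
f = 1/25 ≈ 0.040000
s(W, Z) = -20 - 4*Z
19554 - s(120, ((5*1)*(-5))/(f + G(-3))) = 19554 - (-20 - 4*(5*1)*(-5)/(1/25 + (1 - 3))) = 19554 - (-20 - 4*5*(-5)/(1/25 - 2)) = 19554 - (-20 - 4*(-25)/(-49/25)) = 19554 - (-20 - (-100)*(-25)/49) = 19554 - (-20 - 4*625/49) = 19554 - (-20 - 2500/49) = 19554 - 1*(-3480/49) = 19554 + 3480/49 = 961626/49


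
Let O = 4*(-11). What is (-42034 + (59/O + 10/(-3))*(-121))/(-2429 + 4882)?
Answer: -497621/29436 ≈ -16.905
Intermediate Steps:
O = -44
(-42034 + (59/O + 10/(-3))*(-121))/(-2429 + 4882) = (-42034 + (59/(-44) + 10/(-3))*(-121))/(-2429 + 4882) = (-42034 + (59*(-1/44) + 10*(-1/3))*(-121))/2453 = (-42034 + (-59/44 - 10/3)*(-121))*(1/2453) = (-42034 - 617/132*(-121))*(1/2453) = (-42034 + 6787/12)*(1/2453) = -497621/12*1/2453 = -497621/29436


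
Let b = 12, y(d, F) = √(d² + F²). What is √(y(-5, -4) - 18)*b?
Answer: 12*√(-18 + √41) ≈ 40.865*I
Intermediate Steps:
y(d, F) = √(F² + d²)
√(y(-5, -4) - 18)*b = √(√((-4)² + (-5)²) - 18)*12 = √(√(16 + 25) - 18)*12 = √(√41 - 18)*12 = √(-18 + √41)*12 = 12*√(-18 + √41)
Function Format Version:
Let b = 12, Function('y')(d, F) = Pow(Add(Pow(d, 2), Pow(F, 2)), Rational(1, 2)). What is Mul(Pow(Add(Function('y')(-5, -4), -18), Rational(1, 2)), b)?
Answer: Mul(12, Pow(Add(-18, Pow(41, Rational(1, 2))), Rational(1, 2))) ≈ Mul(40.865, I)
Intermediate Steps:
Function('y')(d, F) = Pow(Add(Pow(F, 2), Pow(d, 2)), Rational(1, 2))
Mul(Pow(Add(Function('y')(-5, -4), -18), Rational(1, 2)), b) = Mul(Pow(Add(Pow(Add(Pow(-4, 2), Pow(-5, 2)), Rational(1, 2)), -18), Rational(1, 2)), 12) = Mul(Pow(Add(Pow(Add(16, 25), Rational(1, 2)), -18), Rational(1, 2)), 12) = Mul(Pow(Add(Pow(41, Rational(1, 2)), -18), Rational(1, 2)), 12) = Mul(Pow(Add(-18, Pow(41, Rational(1, 2))), Rational(1, 2)), 12) = Mul(12, Pow(Add(-18, Pow(41, Rational(1, 2))), Rational(1, 2)))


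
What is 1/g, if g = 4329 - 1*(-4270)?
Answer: 1/8599 ≈ 0.00011629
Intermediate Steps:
g = 8599 (g = 4329 + 4270 = 8599)
1/g = 1/8599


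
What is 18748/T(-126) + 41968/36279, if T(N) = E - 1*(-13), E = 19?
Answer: 170375417/290232 ≈ 587.03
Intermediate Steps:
T(N) = 32 (T(N) = 19 - 1*(-13) = 19 + 13 = 32)
18748/T(-126) + 41968/36279 = 18748/32 + 41968/36279 = 18748*(1/32) + 41968*(1/36279) = 4687/8 + 41968/36279 = 170375417/290232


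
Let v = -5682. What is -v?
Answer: 5682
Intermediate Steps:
-v = -1*(-5682) = 5682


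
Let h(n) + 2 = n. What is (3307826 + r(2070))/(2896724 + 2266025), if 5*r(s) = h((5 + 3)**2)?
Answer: 16539192/25813745 ≈ 0.64071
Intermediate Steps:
h(n) = -2 + n
r(s) = 62/5 (r(s) = (-2 + (5 + 3)**2)/5 = (-2 + 8**2)/5 = (-2 + 64)/5 = (1/5)*62 = 62/5)
(3307826 + r(2070))/(2896724 + 2266025) = (3307826 + 62/5)/(2896724 + 2266025) = (16539192/5)/5162749 = (16539192/5)*(1/5162749) = 16539192/25813745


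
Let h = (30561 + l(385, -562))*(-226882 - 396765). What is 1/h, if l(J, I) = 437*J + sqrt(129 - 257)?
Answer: I/(1247294*(-99403*I + 4*sqrt(2))) ≈ -8.0655e-12 + 4.5899e-16*I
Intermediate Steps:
l(J, I) = 437*J + 8*I*sqrt(2) (l(J, I) = 437*J + sqrt(-128) = 437*J + 8*I*sqrt(2))
h = -123984765482 - 4989176*I*sqrt(2) (h = (30561 + (437*385 + 8*I*sqrt(2)))*(-226882 - 396765) = (30561 + (168245 + 8*I*sqrt(2)))*(-623647) = (198806 + 8*I*sqrt(2))*(-623647) = -123984765482 - 4989176*I*sqrt(2) ≈ -1.2398e+11 - 7.0558e+6*I)
1/h = 1/(-123984765482 - 4989176*I*sqrt(2))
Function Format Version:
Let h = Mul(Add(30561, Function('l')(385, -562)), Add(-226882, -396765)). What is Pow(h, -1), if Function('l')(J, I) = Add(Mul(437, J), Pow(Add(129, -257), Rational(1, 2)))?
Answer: Mul(Rational(1, 1247294), I, Pow(Add(Mul(-99403, I), Mul(4, Pow(2, Rational(1, 2)))), -1)) ≈ Add(-8.0655e-12, Mul(4.5899e-16, I))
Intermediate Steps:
Function('l')(J, I) = Add(Mul(437, J), Mul(8, I, Pow(2, Rational(1, 2)))) (Function('l')(J, I) = Add(Mul(437, J), Pow(-128, Rational(1, 2))) = Add(Mul(437, J), Mul(8, I, Pow(2, Rational(1, 2)))))
h = Add(-123984765482, Mul(-4989176, I, Pow(2, Rational(1, 2)))) (h = Mul(Add(30561, Add(Mul(437, 385), Mul(8, I, Pow(2, Rational(1, 2))))), Add(-226882, -396765)) = Mul(Add(30561, Add(168245, Mul(8, I, Pow(2, Rational(1, 2))))), -623647) = Mul(Add(198806, Mul(8, I, Pow(2, Rational(1, 2)))), -623647) = Add(-123984765482, Mul(-4989176, I, Pow(2, Rational(1, 2)))) ≈ Add(-1.2398e+11, Mul(-7.0558e+6, I)))
Pow(h, -1) = Pow(Add(-123984765482, Mul(-4989176, I, Pow(2, Rational(1, 2)))), -1)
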